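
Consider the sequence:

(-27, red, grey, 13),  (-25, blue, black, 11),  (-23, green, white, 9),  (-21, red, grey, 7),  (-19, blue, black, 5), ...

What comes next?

First value: +2 each step, so -27, -25, -23, -21, -19 → -17.
For the colour, repeats red → blue → green: red, blue, green, red, blue → green.
Shade: repeats grey → black → white; grey, black, white, grey, black → white.
Fourth value: together with the first value always sums to -14; 13, 11, 9, 7, 5 → 3.
Putting it together: (-17, green, white, 3).

(-17, green, white, 3)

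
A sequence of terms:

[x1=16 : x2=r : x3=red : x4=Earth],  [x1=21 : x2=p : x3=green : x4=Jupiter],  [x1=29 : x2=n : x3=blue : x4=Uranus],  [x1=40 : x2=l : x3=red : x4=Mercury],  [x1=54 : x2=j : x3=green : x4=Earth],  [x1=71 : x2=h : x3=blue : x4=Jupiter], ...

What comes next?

[x1=91 : x2=f : x3=red : x4=Uranus]

X1 — differences are 5, 8, 11, … (increasing by 3 each time): 16, 21, 29, 40, 54, 71 → 91.
X2: r, p, n, l, j, h → f (letters move back 2 places in the alphabet).
X3: red, green, blue, red, green, blue → red (repeats red → green → blue).
X4 — repeats Earth → Jupiter → Uranus → Mercury: Earth, Jupiter, Uranus, Mercury, Earth, Jupiter → Uranus.
Putting it together: [x1=91 : x2=f : x3=red : x4=Uranus].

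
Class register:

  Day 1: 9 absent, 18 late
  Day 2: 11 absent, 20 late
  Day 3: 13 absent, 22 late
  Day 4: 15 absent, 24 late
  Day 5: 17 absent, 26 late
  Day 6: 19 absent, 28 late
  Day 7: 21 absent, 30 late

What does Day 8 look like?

23 absent, 32 late

Absent: +2 each step, so 9, 11, 13, 15, 17, 19, 21 → 23.
Late: 18, 20, 22, 24, 26, 28, 30 → 32 (always 9 more than the absent).
So the next record is 23 absent, 32 late.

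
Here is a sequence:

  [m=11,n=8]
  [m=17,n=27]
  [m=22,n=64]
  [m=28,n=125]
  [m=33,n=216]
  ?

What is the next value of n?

343

M: alternating steps +6, +5, +6, +5, …, so 11, 17, 22, 28, 33 → 39.
N: perfect cubes: 2³, 3³, 4³, …, so 8, 27, 64, 125, 216 → 343.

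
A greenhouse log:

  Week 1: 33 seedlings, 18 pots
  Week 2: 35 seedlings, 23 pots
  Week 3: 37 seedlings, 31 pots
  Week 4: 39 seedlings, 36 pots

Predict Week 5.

41 seedlings, 44 pots

Seedlings goes 33, 35, 37, 39 → 41 (+2 each step).
For the pots, alternating steps +5, +8, +5, +8, …: 18, 23, 31, 36 → 44.
So the next record is 41 seedlings, 44 pots.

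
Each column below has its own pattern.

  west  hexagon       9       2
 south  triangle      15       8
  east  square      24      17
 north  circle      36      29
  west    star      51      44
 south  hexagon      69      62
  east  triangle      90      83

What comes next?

Direction: west, south, east, north, west, south, east → north (repeats west → south → east → north).
Shape: repeats hexagon → triangle → square → circle → star, so hexagon, triangle, square, circle, star, hexagon, triangle → square.
Third component: differences are 6, 9, 12, … (increasing by 3 each time), so 9, 15, 24, 36, 51, 69, 90 → 114.
Fourth component goes 2, 8, 17, 29, 44, 62, 83 → 107 (always 7 less than the third component).
Combining the parts gives north  square  114  107.

north  square  114  107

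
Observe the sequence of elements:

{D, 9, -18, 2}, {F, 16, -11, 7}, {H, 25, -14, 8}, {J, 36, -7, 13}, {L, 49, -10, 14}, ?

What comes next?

{N, 64, -3, 19}

Letter: letters move forward 2 places in the alphabet; D, F, H, J, L → N.
Second component: perfect squares: 3², 4², 5², …, so 9, 16, 25, 36, 49 → 64.
Third component: alternating steps +7, −3, +7, −3, …, so -18, -11, -14, -7, -10 → -3.
Fourth component: alternating steps +5, +1, +5, +1, …; 2, 7, 8, 13, 14 → 19.
Combining the parts gives {N, 64, -3, 19}.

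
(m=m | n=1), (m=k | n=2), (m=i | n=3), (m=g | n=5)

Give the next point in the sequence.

(m=e | n=8)

M: letters move back 2 places in the alphabet, so m, k, i, g → e.
N: each term is the sum of the two before it, so 1, 2, 3, 5 → 8.
So the next point is (m=e | n=8).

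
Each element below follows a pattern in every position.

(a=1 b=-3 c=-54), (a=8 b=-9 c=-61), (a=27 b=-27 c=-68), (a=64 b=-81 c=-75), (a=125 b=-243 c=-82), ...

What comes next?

(a=216 b=-729 c=-89)

A — perfect cubes: 1³, 2³, 3³, …: 1, 8, 27, 64, 125 → 216.
B goes -3, -9, -27, -81, -243 → -729 (×3 each step).
C goes -54, -61, -68, -75, -82 → -89 (−7 each step).
So the next element is (a=216 b=-729 c=-89).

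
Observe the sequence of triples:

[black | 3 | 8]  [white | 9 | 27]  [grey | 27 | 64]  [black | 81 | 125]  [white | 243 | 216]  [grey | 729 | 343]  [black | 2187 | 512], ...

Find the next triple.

[white | 6561 | 729]

Shade: black, white, grey, black, white, grey, black → white (repeats black → white → grey).
Second slot: ×3 each step; 3, 9, 27, 81, 243, 729, 2187 → 6561.
Third slot: perfect cubes: 2³, 3³, 4³, …, so 8, 27, 64, 125, 216, 343, 512 → 729.
So the next triple is [white | 6561 | 729].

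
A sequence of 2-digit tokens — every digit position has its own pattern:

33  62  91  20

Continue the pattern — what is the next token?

For the first digit, +3 each step, mod 10: 3, 6, 9, 2 → 5.
Second digit: 3, 2, 1, 0 → 9 (−1 each step, mod 10).
Putting it together: 59.

59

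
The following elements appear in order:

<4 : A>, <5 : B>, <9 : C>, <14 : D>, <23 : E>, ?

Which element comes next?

<37 : F>

First entry: each term is the sum of the two before it, so 4, 5, 9, 14, 23 → 37.
Letter: letters move forward 1 place in the alphabet, so A, B, C, D, E → F.
So the next element is <37 : F>.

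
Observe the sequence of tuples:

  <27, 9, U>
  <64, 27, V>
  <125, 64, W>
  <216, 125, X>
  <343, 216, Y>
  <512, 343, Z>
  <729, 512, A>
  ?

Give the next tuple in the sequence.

<1000, 729, B>

First slot: perfect cubes: 3³, 4³, 5³, …, so 27, 64, 125, 216, 343, 512, 729 → 1000.
Second slot — always the previous value of the first slot: 9, 27, 64, 125, 216, 343, 512 → 729.
Letter — letters move forward 1 place in the alphabet, wrapping Z→A: U, V, W, X, Y, Z, A → B.
Putting it together: <1000, 729, B>.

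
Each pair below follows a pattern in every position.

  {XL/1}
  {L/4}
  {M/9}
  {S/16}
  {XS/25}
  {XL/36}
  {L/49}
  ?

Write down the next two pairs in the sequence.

{M/64}, {S/81}

For the size, repeats XL → L → M → S → XS: XL, L, M, S, XS, XL, L → M → S.
Second entry: 1, 4, 9, 16, 25, 36, 49 → 64 → 81 (perfect squares: 1², 2², 3², …).
Putting the parts together: {M/64} and then {S/81}.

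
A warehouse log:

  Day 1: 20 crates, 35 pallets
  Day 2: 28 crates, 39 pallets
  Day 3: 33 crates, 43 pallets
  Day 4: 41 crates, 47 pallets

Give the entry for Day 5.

Crates — alternating steps +8, +5, +8, +5, …: 20, 28, 33, 41 → 46.
Pallets: 35, 39, 43, 47 → 51 (+4 each step).
Putting it together: 46 crates, 51 pallets.

46 crates, 51 pallets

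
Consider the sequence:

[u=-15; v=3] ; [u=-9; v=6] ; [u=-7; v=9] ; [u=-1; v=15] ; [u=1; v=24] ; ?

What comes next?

[u=7; v=39]

U: alternating steps +6, +2, +6, +2, …; -15, -9, -7, -1, 1 → 7.
V goes 3, 6, 9, 15, 24 → 39 (each term is the sum of the two before it).
So the next element is [u=7; v=39].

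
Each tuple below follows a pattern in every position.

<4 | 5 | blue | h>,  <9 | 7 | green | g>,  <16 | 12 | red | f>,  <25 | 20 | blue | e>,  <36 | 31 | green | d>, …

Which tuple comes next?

First entry goes 4, 9, 16, 25, 36 → 49 (perfect squares: 2², 3², 4², …).
Second entry: differences are 2, 5, 8, … (increasing by 3 each time); 5, 7, 12, 20, 31 → 45.
Colour: blue, green, red, blue, green → red (repeats blue → green → red).
Letter: letters move back 1 place in the alphabet, so h, g, f, e, d → c.
Putting it together: <49 | 45 | red | c>.

<49 | 45 | red | c>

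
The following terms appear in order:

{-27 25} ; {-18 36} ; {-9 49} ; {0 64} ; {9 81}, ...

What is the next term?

{18 100}

For the first entry, +9 each step: -27, -18, -9, 0, 9 → 18.
For the second entry, perfect squares: 5², 6², 7², …: 25, 36, 49, 64, 81 → 100.
So the next term is {18 100}.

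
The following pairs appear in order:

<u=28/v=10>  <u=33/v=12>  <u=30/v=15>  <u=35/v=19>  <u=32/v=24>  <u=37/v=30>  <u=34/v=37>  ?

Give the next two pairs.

<u=39/v=45>, <u=36/v=54>

For the u, alternating steps +5, −3, +5, −3, …: 28, 33, 30, 35, 32, 37, 34 → 39 → 36.
V: differences are 2, 3, 4, … (increasing by 1 each time), so 10, 12, 15, 19, 24, 30, 37 → 45 → 54.
So the next two pairs are <u=39/v=45> and <u=36/v=54>.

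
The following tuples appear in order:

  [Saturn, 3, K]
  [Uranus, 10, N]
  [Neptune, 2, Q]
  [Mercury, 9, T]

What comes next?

Planet — runs through the planets Mercury→Neptune: Saturn, Uranus, Neptune, Mercury → Venus.
Second part: alternating steps +7, −8, +7, −8, …, so 3, 10, 2, 9 → 1.
Letter: letters move forward 3 places in the alphabet, so K, N, Q, T → W.
Combining the parts gives [Venus, 1, W].

[Venus, 1, W]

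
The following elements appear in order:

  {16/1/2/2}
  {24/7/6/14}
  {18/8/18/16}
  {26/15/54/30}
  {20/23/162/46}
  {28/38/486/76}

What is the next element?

First coordinate — alternating steps +8, −6, +8, −6, …: 16, 24, 18, 26, 20, 28 → 22.
For the second coordinate, each term is the sum of the two before it: 1, 7, 8, 15, 23, 38 → 61.
For the third coordinate, ×3 each step: 2, 6, 18, 54, 162, 486 → 1458.
Fourth coordinate: always 2 × the second coordinate; 2, 14, 16, 30, 46, 76 → 122.
So the next element is {22/61/1458/122}.

{22/61/1458/122}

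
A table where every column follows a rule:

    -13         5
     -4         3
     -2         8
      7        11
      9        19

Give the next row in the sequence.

First component: alternating steps +9, +2, +9, +2, …, so -13, -4, -2, 7, 9 → 18.
Second component: 5, 3, 8, 11, 19 → 30 (each term is the sum of the two before it).
So the next row is 18  30.

18  30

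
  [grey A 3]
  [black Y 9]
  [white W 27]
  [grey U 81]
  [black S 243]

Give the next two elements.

[white Q 729], [grey O 2187]

Shade goes grey, black, white, grey, black → white → grey (repeats grey → black → white).
Letter: letters move back 2 places in the alphabet, wrapping A→Z, so A, Y, W, U, S → Q → O.
Third slot: ×3 each step, so 3, 9, 27, 81, 243 → 729 → 2187.
So the next two elements are [white Q 729] and [grey O 2187].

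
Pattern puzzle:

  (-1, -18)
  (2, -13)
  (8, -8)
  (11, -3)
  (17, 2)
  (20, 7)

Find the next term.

(26, 12)

First part — alternating steps +3, +6, +3, +6, …: -1, 2, 8, 11, 17, 20 → 26.
Second part goes -18, -13, -8, -3, 2, 7 → 12 (+5 each step).
Combining the parts gives (26, 12).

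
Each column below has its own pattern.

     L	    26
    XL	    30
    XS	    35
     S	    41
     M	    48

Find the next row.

L  56

Size: L, XL, XS, S, M → L (runs through clothing sizes XS→XL).
Second component: differences are 4, 5, 6, … (increasing by 1 each time), so 26, 30, 35, 41, 48 → 56.
So the next row is L  56.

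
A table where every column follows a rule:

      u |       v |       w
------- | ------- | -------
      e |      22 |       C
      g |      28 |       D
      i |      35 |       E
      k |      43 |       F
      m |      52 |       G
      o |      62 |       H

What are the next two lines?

q  73  I; s  85  J

Column u goes e, g, i, k, m, o → q → s (letters move forward 2 places in the alphabet).
Column v goes 22, 28, 35, 43, 52, 62 → 73 → 85 (differences are 6, 7, 8, … (increasing by 1 each time)).
Column w: letters move forward 1 place in the alphabet, so C, D, E, F, G, H → I → J.
So the next two lines are q  73  I and s  85  J.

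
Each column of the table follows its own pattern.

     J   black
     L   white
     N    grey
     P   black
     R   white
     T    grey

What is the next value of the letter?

Letter goes J, L, N, P, R, T → V (letters move forward 2 places in the alphabet).

V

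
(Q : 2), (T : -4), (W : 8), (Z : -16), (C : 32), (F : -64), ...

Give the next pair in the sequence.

Letter — letters move forward 3 places in the alphabet, wrapping Z→A: Q, T, W, Z, C, F → I.
For the second component, ×(-2) each step: 2, -4, 8, -16, 32, -64 → 128.
So the next pair is (I : 128).

(I : 128)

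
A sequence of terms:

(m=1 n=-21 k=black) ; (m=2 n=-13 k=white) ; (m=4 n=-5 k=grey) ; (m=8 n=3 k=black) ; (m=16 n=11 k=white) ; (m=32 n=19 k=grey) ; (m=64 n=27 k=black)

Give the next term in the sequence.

For the m, ×2 each step: 1, 2, 4, 8, 16, 32, 64 → 128.
N: +8 each step; -21, -13, -5, 3, 11, 19, 27 → 35.
K: black, white, grey, black, white, grey, black → white (repeats black → white → grey).
Combining the parts gives (m=128 n=35 k=white).

(m=128 n=35 k=white)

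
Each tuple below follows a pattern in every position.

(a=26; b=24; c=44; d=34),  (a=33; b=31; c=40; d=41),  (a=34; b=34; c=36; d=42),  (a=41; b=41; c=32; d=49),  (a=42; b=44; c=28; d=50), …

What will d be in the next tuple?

57

A: alternating steps +7, +1, +7, +1, …; 26, 33, 34, 41, 42 → 49.
For the d, always 8 more than the a: 34, 41, 42, 49, 50 → 57.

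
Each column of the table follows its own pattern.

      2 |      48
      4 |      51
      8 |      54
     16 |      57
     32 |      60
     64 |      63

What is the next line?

First component — ×2 each step: 2, 4, 8, 16, 32, 64 → 128.
Second component: +3 each step, so 48, 51, 54, 57, 60, 63 → 66.
So the next line is 128  66.

128  66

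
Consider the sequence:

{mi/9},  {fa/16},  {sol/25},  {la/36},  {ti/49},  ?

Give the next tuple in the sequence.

{do/64}

Note: runs through the solfège scale do→ti, so mi, fa, sol, la, ti → do.
Second value: 9, 16, 25, 36, 49 → 64 (perfect squares: 3², 4², 5², …).
Combining the parts gives {do/64}.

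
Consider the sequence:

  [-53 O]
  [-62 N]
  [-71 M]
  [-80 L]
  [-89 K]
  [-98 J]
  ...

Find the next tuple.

First entry: -53, -62, -71, -80, -89, -98 → -107 (−9 each step).
Letter: O, N, M, L, K, J → I (letters move back 1 place in the alphabet).
Combining the parts gives [-107 I].

[-107 I]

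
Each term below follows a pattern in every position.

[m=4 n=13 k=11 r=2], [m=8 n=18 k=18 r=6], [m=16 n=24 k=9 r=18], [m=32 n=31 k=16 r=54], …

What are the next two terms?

[m=64 n=39 k=7 r=162], [m=128 n=48 k=14 r=486]

For the m, ×2 each step: 4, 8, 16, 32 → 64 → 128.
For the n, differences are 5, 6, 7, … (increasing by 1 each time): 13, 18, 24, 31 → 39 → 48.
K goes 11, 18, 9, 16 → 7 → 14 (alternating steps +7, −9, +7, −9, …).
R — ×3 each step: 2, 6, 18, 54 → 162 → 486.
Putting the parts together: [m=64 n=39 k=7 r=162] and then [m=128 n=48 k=14 r=486].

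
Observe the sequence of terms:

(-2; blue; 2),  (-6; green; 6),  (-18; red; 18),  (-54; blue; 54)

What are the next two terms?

(-162; green; 162), (-486; red; 486)

First entry goes -2, -6, -18, -54 → -162 → -486 (×3 each step).
For the colour, repeats blue → green → red: blue, green, red, blue → green → red.
Third entry — ×3 each step: 2, 6, 18, 54 → 162 → 486.
Putting the parts together: (-162; green; 162) and then (-486; red; 486).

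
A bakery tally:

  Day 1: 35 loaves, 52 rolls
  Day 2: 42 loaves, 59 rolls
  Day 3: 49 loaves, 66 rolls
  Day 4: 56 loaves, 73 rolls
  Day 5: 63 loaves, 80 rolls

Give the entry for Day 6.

70 loaves, 87 rolls

Loaves: 35, 42, 49, 56, 63 → 70 (+7 each step).
Rolls goes 52, 59, 66, 73, 80 → 87 (+7 each step).
So the next record is 70 loaves, 87 rolls.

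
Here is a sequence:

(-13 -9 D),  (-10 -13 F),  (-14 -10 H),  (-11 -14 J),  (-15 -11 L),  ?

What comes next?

First value: alternating steps +3, −4, +3, −4, …, so -13, -10, -14, -11, -15 → -12.
Second value — always the previous value of the first value: -9, -13, -10, -14, -11 → -15.
Letter: letters move forward 2 places in the alphabet; D, F, H, J, L → N.
Combining the parts gives (-12 -15 N).

(-12 -15 N)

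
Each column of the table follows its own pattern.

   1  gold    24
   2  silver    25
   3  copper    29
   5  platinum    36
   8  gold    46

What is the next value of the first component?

First component — each term is the sum of the two before it: 1, 2, 3, 5, 8 → 13.

13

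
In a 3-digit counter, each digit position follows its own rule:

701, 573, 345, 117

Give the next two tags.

First digit: −2 each step, mod 10; 7, 5, 3, 1 → 9 → 7.
Second digit — −3 each step, mod 10: 0, 7, 4, 1 → 8 → 5.
Third digit: +2 each step, mod 10, so 1, 3, 5, 7 → 9 → 1.
Putting the parts together: 989 and then 751.

989 then 751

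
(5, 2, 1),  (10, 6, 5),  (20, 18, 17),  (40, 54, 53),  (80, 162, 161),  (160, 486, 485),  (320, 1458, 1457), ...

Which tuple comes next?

(640, 4374, 4373)

First value: ×2 each step; 5, 10, 20, 40, 80, 160, 320 → 640.
Second value: 2, 6, 18, 54, 162, 486, 1458 → 4374 (×3 each step).
Third value — always 1 less than the second value: 1, 5, 17, 53, 161, 485, 1457 → 4373.
Combining the parts gives (640, 4374, 4373).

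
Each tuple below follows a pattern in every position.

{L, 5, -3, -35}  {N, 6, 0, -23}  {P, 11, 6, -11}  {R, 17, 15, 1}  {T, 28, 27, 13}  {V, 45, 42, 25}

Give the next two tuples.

{X, 73, 60, 37}, {Z, 118, 81, 49}

Letter — letters move forward 2 places in the alphabet: L, N, P, R, T, V → X → Z.
Second component: each term is the sum of the two before it, so 5, 6, 11, 17, 28, 45 → 73 → 118.
Third component: -3, 0, 6, 15, 27, 42 → 60 → 81 (differences are 3, 6, 9, … (increasing by 3 each time)).
Fourth component goes -35, -23, -11, 1, 13, 25 → 37 → 49 (+12 each step).
So the next two tuples are {X, 73, 60, 37} and {Z, 118, 81, 49}.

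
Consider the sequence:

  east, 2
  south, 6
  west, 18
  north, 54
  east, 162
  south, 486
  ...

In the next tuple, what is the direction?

west

Direction: repeats east → south → west → north, so east, south, west, north, east, south → west.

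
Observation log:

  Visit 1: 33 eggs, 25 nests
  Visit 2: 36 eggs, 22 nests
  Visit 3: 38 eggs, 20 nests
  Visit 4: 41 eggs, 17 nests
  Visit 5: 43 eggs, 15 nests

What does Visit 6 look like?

46 eggs, 12 nests

Eggs goes 33, 36, 38, 41, 43 → 46 (alternating steps +3, +2, +3, +2, …).
For the nests, together with the eggs always sums to 58: 25, 22, 20, 17, 15 → 12.
Putting it together: 46 eggs, 12 nests.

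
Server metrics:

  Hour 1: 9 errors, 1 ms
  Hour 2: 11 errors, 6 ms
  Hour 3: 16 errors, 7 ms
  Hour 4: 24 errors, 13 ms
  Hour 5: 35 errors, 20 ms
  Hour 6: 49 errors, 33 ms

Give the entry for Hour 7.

66 errors, 53 ms

Errors: differences are 2, 5, 8, … (increasing by 3 each time), so 9, 11, 16, 24, 35, 49 → 66.
Ms — each term is the sum of the two before it: 1, 6, 7, 13, 20, 33 → 53.
Combining the parts gives 66 errors, 53 ms.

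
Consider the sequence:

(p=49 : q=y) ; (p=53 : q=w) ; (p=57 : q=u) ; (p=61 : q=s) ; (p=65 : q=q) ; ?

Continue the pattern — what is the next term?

(p=69 : q=o)

P goes 49, 53, 57, 61, 65 → 69 (+4 each step).
Q: letters move back 2 places in the alphabet, so y, w, u, s, q → o.
So the next term is (p=69 : q=o).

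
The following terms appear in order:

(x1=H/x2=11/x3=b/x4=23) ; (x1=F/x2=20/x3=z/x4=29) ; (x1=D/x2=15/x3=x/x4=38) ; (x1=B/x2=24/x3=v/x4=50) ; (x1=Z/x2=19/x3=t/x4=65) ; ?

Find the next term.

(x1=X/x2=28/x3=r/x4=83)

X1 goes H, F, D, B, Z → X (letters move back 2 places in the alphabet, wrapping A→Z).
X2 — alternating steps +9, −5, +9, −5, …: 11, 20, 15, 24, 19 → 28.
For the x3, letters move back 2 places in the alphabet, wrapping A→Z: b, z, x, v, t → r.
X4 goes 23, 29, 38, 50, 65 → 83 (differences are 6, 9, 12, … (increasing by 3 each time)).
Putting it together: (x1=X/x2=28/x3=r/x4=83).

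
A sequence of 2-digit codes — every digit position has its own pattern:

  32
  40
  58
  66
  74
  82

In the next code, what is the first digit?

9

First digit goes 3, 4, 5, 6, 7, 8 → 9 (+1 each step, mod 10).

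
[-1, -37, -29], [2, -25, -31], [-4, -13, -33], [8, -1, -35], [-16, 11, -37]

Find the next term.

[32, 23, -39]

For the first coordinate, ×(-2) each step: -1, 2, -4, 8, -16 → 32.
Second coordinate: +12 each step; -37, -25, -13, -1, 11 → 23.
For the third coordinate, −2 each step: -29, -31, -33, -35, -37 → -39.
Putting it together: [32, 23, -39].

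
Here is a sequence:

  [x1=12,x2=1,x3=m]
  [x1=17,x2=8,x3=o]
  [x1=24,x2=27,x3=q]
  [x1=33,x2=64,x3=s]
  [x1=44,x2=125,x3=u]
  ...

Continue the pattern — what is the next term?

X1: differences are 5, 7, 9, … (increasing by 2 each time), so 12, 17, 24, 33, 44 → 57.
X2: perfect cubes: 1³, 2³, 3³, …, so 1, 8, 27, 64, 125 → 216.
X3 goes m, o, q, s, u → w (letters move forward 2 places in the alphabet).
Combining the parts gives [x1=57,x2=216,x3=w].

[x1=57,x2=216,x3=w]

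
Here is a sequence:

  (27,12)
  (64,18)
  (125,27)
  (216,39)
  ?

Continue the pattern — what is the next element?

First part: 27, 64, 125, 216 → 343 (perfect cubes: 3³, 4³, 5³, …).
Second part: differences are 6, 9, 12, … (increasing by 3 each time), so 12, 18, 27, 39 → 54.
Putting it together: (343,54).

(343,54)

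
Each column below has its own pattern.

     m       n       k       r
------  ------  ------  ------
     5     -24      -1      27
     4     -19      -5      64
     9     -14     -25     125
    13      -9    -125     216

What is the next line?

22  -4  -625  343

For the column m, each term is the sum of the two before it: 5, 4, 9, 13 → 22.
Column n: +5 each step, so -24, -19, -14, -9 → -4.
Column k — ×5 each step: -1, -5, -25, -125 → -625.
Column r goes 27, 64, 125, 216 → 343 (perfect cubes: 3³, 4³, 5³, …).
Putting it together: 22  -4  -625  343.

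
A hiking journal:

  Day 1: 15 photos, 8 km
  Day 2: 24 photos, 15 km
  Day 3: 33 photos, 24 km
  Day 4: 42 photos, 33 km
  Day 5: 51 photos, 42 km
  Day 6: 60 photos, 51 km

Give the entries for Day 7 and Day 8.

69 photos, 60 km; 78 photos, 69 km

Photos: +9 each step; 15, 24, 33, 42, 51, 60 → 69 → 78.
Km: always the previous value of the photos, so 8, 15, 24, 33, 42, 51 → 60 → 69.
So the next two lines are 69 photos, 60 km and 78 photos, 69 km.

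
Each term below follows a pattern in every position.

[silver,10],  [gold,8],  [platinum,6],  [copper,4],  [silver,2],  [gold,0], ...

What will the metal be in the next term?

Metal: repeats silver → gold → platinum → copper, so silver, gold, platinum, copper, silver, gold → platinum.

platinum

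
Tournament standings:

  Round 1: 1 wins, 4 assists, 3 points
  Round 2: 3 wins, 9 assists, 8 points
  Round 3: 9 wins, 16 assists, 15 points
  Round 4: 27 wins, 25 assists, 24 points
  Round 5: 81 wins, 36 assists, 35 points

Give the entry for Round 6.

Wins goes 1, 3, 9, 27, 81 → 243 (×3 each step).
Assists: perfect squares: 2², 3², 4², …; 4, 9, 16, 25, 36 → 49.
Points goes 3, 8, 15, 24, 35 → 48 (always 1 less than the assists).
So the next row is 243 wins, 49 assists, 48 points.

243 wins, 49 assists, 48 points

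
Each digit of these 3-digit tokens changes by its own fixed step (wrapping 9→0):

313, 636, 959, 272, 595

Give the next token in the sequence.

818

First digit: 3, 6, 9, 2, 5 → 8 (+3 each step, mod 10).
Second digit: +2 each step, mod 10, so 1, 3, 5, 7, 9 → 1.
Third digit — +3 each step, mod 10: 3, 6, 9, 2, 5 → 8.
So the next token is 818.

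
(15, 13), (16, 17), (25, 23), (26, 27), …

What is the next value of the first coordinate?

35

First coordinate: alternating steps +1, +9, +1, +9, …, so 15, 16, 25, 26 → 35.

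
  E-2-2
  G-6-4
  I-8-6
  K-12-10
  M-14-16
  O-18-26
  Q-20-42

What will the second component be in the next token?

Second component: alternating steps +4, +2, +4, +2, …; 2, 6, 8, 12, 14, 18, 20 → 24.

24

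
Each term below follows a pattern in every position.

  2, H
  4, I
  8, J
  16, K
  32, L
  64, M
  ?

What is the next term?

128, N

First component: 2, 4, 8, 16, 32, 64 → 128 (×2 each step).
For the letter, letters move forward 1 place in the alphabet: H, I, J, K, L, M → N.
Combining the parts gives 128, N.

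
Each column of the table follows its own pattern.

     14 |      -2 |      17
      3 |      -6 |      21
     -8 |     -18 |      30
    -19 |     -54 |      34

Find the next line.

First component: 14, 3, -8, -19 → -30 (−11 each step).
For the second component, ×3 each step: -2, -6, -18, -54 → -162.
Third component: alternating steps +4, +9, +4, +9, …; 17, 21, 30, 34 → 43.
Combining the parts gives -30  -162  43.

-30  -162  43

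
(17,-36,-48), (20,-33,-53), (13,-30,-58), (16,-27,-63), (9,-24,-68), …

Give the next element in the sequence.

For the first entry, alternating steps +3, −7, +3, −7, …: 17, 20, 13, 16, 9 → 12.
For the second entry, +3 each step: -36, -33, -30, -27, -24 → -21.
Third entry: −5 each step, so -48, -53, -58, -63, -68 → -73.
Putting it together: (12,-21,-73).

(12,-21,-73)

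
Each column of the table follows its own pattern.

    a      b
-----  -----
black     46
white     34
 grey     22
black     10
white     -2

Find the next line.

For the column a, repeats black → white → grey: black, white, grey, black, white → grey.
For the column b, −12 each step: 46, 34, 22, 10, -2 → -14.
Putting it together: grey  -14.

grey  -14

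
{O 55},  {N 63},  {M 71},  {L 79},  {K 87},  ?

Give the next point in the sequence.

Letter: letters move back 1 place in the alphabet, so O, N, M, L, K → J.
Second coordinate: +8 each step, so 55, 63, 71, 79, 87 → 95.
Putting it together: {J 95}.

{J 95}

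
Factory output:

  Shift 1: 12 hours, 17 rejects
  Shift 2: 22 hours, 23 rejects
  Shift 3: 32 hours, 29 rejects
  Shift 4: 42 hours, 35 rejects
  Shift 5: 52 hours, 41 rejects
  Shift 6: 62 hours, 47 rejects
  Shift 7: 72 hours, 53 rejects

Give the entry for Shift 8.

82 hours, 59 rejects

Hours goes 12, 22, 32, 42, 52, 62, 72 → 82 (+10 each step).
Rejects: 17, 23, 29, 35, 41, 47, 53 → 59 (+6 each step).
Putting it together: 82 hours, 59 rejects.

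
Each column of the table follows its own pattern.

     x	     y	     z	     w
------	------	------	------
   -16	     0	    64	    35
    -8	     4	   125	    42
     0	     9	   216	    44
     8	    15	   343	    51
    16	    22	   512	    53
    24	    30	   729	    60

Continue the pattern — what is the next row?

Column x — +8 each step: -16, -8, 0, 8, 16, 24 → 32.
Column y: 0, 4, 9, 15, 22, 30 → 39 (differences are 4, 5, 6, … (increasing by 1 each time)).
Column z: perfect cubes: 4³, 5³, 6³, …; 64, 125, 216, 343, 512, 729 → 1000.
Column w goes 35, 42, 44, 51, 53, 60 → 62 (alternating steps +7, +2, +7, +2, …).
Putting it together: 32  39  1000  62.

32  39  1000  62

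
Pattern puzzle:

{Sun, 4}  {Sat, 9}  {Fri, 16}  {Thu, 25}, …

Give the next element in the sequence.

{Wed, 36}

Day: runs backward through the weekdays Mon→Sun, so Sun, Sat, Fri, Thu → Wed.
Second component — perfect squares: 2², 3², 4², …: 4, 9, 16, 25 → 36.
Combining the parts gives {Wed, 36}.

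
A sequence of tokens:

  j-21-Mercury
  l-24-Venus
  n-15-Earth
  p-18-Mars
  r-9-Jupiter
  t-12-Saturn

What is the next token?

v-3-Uranus

Letter: letters move forward 2 places in the alphabet; j, l, n, p, r, t → v.
Second component: alternating steps +3, −9, +3, −9, …; 21, 24, 15, 18, 9, 12 → 3.
Planet: runs through the planets Mercury→Neptune; Mercury, Venus, Earth, Mars, Jupiter, Saturn → Uranus.
Putting it together: v-3-Uranus.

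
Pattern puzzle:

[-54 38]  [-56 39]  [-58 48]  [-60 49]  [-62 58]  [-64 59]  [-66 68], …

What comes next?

First value: -54, -56, -58, -60, -62, -64, -66 → -68 (−2 each step).
Second value: 38, 39, 48, 49, 58, 59, 68 → 69 (alternating steps +1, +9, +1, +9, …).
Combining the parts gives [-68 69].

[-68 69]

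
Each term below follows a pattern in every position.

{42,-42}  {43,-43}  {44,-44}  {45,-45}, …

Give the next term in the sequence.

For the first slot, +1 each step: 42, 43, 44, 45 → 46.
For the second slot, always the negative of the first slot: -42, -43, -44, -45 → -46.
Putting it together: {46,-46}.

{46,-46}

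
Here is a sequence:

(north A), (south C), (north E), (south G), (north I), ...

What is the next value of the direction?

south

Direction: alternates north ↔ south, so north, south, north, south, north → south.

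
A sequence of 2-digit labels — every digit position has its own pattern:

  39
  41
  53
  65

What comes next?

First digit — +1 each step, mod 10: 3, 4, 5, 6 → 7.
Second digit goes 9, 1, 3, 5 → 7 (+2 each step, mod 10).
Combining the parts gives 77.

77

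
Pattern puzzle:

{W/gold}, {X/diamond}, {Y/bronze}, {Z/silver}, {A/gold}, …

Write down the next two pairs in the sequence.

{B/diamond}, {C/bronze}

Letter — letters move forward 1 place in the alphabet, wrapping Z→A: W, X, Y, Z, A → B → C.
Rank goes gold, diamond, bronze, silver, gold → diamond → bronze (repeats gold → diamond → bronze → silver).
So the next two pairs are {B/diamond} and {C/bronze}.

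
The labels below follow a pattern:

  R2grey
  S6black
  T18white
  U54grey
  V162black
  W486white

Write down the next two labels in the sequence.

For the letter, letters move forward 1 place in the alphabet: R, S, T, U, V, W → X → Y.
Second component: ×3 each step; 2, 6, 18, 54, 162, 486 → 1458 → 4374.
Shade: repeats grey → black → white; grey, black, white, grey, black, white → grey → black.
So the next two labels are X1458grey and Y4374black.

X1458grey then Y4374black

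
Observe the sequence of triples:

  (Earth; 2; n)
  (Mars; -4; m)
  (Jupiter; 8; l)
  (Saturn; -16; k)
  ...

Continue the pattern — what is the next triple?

(Uranus; 32; j)

Planet: runs through the planets Mercury→Neptune, so Earth, Mars, Jupiter, Saturn → Uranus.
For the second entry, ×(-2) each step: 2, -4, 8, -16 → 32.
Letter — letters move back 1 place in the alphabet: n, m, l, k → j.
So the next triple is (Uranus; 32; j).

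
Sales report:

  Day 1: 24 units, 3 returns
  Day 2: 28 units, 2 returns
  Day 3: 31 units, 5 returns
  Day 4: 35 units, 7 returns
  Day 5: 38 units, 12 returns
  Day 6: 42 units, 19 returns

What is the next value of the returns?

31

Units: alternating steps +4, +3, +4, +3, …, so 24, 28, 31, 35, 38, 42 → 45.
For the returns, each term is the sum of the two before it: 3, 2, 5, 7, 12, 19 → 31.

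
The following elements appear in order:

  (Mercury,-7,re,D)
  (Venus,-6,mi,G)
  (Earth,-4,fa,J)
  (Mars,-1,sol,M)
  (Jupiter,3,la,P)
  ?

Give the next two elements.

Planet: Mercury, Venus, Earth, Mars, Jupiter → Saturn → Uranus (runs through the planets Mercury→Neptune).
Second entry: differences are 1, 2, 3, … (increasing by 1 each time); -7, -6, -4, -1, 3 → 8 → 14.
Note: re, mi, fa, sol, la → ti → do (runs through the solfège scale do→ti).
Letter — letters move forward 3 places in the alphabet: D, G, J, M, P → S → V.
Putting the parts together: (Saturn,8,ti,S) and then (Uranus,14,do,V).

(Saturn,8,ti,S), (Uranus,14,do,V)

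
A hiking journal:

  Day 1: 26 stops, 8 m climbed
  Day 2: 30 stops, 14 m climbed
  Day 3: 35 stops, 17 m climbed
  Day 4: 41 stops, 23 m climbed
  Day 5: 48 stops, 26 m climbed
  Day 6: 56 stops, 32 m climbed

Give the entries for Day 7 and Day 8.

65 stops, 35 m climbed; 75 stops, 41 m climbed

For the stops, differences are 4, 5, 6, … (increasing by 1 each time): 26, 30, 35, 41, 48, 56 → 65 → 75.
M climbed: 8, 14, 17, 23, 26, 32 → 35 → 41 (alternating steps +6, +3, +6, +3, …).
So the next two rows are 65 stops, 35 m climbed and 75 stops, 41 m climbed.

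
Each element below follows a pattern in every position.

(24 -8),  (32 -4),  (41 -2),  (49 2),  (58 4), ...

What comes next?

First slot: alternating steps +8, +9, +8, +9, …; 24, 32, 41, 49, 58 → 66.
For the second slot, alternating steps +4, +2, +4, +2, …: -8, -4, -2, 2, 4 → 8.
So the next element is (66 8).

(66 8)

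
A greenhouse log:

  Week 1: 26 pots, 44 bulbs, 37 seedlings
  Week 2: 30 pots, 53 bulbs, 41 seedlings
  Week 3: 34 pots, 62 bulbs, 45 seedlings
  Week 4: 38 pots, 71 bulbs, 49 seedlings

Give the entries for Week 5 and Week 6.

42 pots, 80 bulbs, 53 seedlings; 46 pots, 89 bulbs, 57 seedlings

Pots: 26, 30, 34, 38 → 42 → 46 (+4 each step).
Bulbs goes 44, 53, 62, 71 → 80 → 89 (+9 each step).
Seedlings — always 11 more than the pots: 37, 41, 45, 49 → 53 → 57.
Putting the parts together: 42 pots, 80 bulbs, 53 seedlings and then 46 pots, 89 bulbs, 57 seedlings.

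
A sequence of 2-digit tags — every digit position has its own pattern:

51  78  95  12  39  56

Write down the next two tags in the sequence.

73, 90

First digit: +2 each step, mod 10, so 5, 7, 9, 1, 3, 5 → 7 → 9.
Second digit: −3 each step, mod 10; 1, 8, 5, 2, 9, 6 → 3 → 0.
Putting the parts together: 73 and then 90.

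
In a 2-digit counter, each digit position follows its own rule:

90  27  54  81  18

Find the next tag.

45

First digit: +3 each step, mod 10, so 9, 2, 5, 8, 1 → 4.
Second digit: 0, 7, 4, 1, 8 → 5 (−3 each step, mod 10).
Putting it together: 45.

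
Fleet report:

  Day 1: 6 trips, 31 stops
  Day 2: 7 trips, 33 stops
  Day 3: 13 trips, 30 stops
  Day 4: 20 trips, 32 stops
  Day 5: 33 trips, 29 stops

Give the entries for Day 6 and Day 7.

53 trips, 31 stops; 86 trips, 28 stops

For the trips, each term is the sum of the two before it: 6, 7, 13, 20, 33 → 53 → 86.
Stops: alternating steps +2, −3, +2, −3, …, so 31, 33, 30, 32, 29 → 31 → 28.
So the next two rows are 53 trips, 31 stops and 86 trips, 28 stops.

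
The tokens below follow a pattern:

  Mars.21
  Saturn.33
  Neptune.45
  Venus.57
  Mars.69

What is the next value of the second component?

Second component: +12 each step, so 21, 33, 45, 57, 69 → 81.

81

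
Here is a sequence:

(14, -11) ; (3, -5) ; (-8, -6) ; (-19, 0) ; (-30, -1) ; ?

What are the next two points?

First value — −11 each step: 14, 3, -8, -19, -30 → -41 → -52.
Second value: alternating steps +6, −1, +6, −1, …; -11, -5, -6, 0, -1 → 5 → 4.
Putting the parts together: (-41, 5) and then (-52, 4).

(-41, 5), (-52, 4)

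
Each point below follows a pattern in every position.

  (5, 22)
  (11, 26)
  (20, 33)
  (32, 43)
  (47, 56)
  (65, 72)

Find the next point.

(86, 91)

First slot goes 5, 11, 20, 32, 47, 65 → 86 (differences are 6, 9, 12, … (increasing by 3 each time)).
Second slot: differences are 4, 7, 10, … (increasing by 3 each time), so 22, 26, 33, 43, 56, 72 → 91.
So the next point is (86, 91).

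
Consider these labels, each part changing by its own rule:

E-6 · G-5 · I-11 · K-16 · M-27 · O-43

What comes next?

Q-70

Letter: E, G, I, K, M, O → Q (letters move forward 2 places in the alphabet).
Second component: each term is the sum of the two before it, so 6, 5, 11, 16, 27, 43 → 70.
So the next label is Q-70.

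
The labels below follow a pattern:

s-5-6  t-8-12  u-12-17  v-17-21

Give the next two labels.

w-23-24, x-30-26

Letter goes s, t, u, v → w → x (letters move forward 1 place in the alphabet).
Second component: differences are 3, 4, 5, … (increasing by 1 each time); 5, 8, 12, 17 → 23 → 30.
Third component: differences are 6, 5, 4, … (decreasing by 1 each time); 6, 12, 17, 21 → 24 → 26.
Putting the parts together: w-23-24 and then x-30-26.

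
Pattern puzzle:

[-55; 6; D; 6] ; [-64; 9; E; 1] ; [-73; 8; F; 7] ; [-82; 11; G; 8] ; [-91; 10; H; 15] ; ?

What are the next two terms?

[-100; 13; I; 23], [-109; 12; J; 38]

First component: −9 each step, so -55, -64, -73, -82, -91 → -100 → -109.
Second component: 6, 9, 8, 11, 10 → 13 → 12 (alternating steps +3, −1, +3, −1, …).
Letter: D, E, F, G, H → I → J (letters move forward 1 place in the alphabet).
Fourth component: each term is the sum of the two before it; 6, 1, 7, 8, 15 → 23 → 38.
So the next two terms are [-100; 13; I; 23] and [-109; 12; J; 38].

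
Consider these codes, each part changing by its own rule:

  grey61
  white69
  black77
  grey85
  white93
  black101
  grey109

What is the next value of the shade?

white

Shade goes grey, white, black, grey, white, black, grey → white (repeats grey → white → black).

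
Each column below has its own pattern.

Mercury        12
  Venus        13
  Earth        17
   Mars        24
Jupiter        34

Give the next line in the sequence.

Planet: runs through the planets Mercury→Neptune, so Mercury, Venus, Earth, Mars, Jupiter → Saturn.
Second component goes 12, 13, 17, 24, 34 → 47 (differences are 1, 4, 7, … (increasing by 3 each time)).
Combining the parts gives Saturn  47.

Saturn  47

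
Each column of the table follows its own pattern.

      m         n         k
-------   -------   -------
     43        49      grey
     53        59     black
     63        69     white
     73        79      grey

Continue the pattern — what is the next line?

83  89  black

For the column m, +10 each step: 43, 53, 63, 73 → 83.
Column n — always 6 more than the column m: 49, 59, 69, 79 → 89.
Column k: repeats grey → black → white; grey, black, white, grey → black.
Putting it together: 83  89  black.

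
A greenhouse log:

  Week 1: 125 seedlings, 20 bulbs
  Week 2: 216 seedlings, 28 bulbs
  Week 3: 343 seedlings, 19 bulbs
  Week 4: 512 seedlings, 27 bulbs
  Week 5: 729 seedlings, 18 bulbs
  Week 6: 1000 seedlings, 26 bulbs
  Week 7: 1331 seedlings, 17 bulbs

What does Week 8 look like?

1728 seedlings, 25 bulbs

Seedlings goes 125, 216, 343, 512, 729, 1000, 1331 → 1728 (perfect cubes: 5³, 6³, 7³, …).
Bulbs: 20, 28, 19, 27, 18, 26, 17 → 25 (alternating steps +8, −9, +8, −9, …).
Putting it together: 1728 seedlings, 25 bulbs.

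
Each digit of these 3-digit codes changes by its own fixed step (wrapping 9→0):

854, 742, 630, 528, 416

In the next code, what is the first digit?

3

First digit: −1 each step, mod 10, so 8, 7, 6, 5, 4 → 3.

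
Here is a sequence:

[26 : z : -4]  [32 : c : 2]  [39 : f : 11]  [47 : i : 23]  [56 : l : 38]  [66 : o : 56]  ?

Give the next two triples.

[77 : r : 77], [89 : u : 101]

For the first part, differences are 6, 7, 8, … (increasing by 1 each time): 26, 32, 39, 47, 56, 66 → 77 → 89.
Letter goes z, c, f, i, l, o → r → u (letters move forward 3 places in the alphabet, wrapping Z→A).
For the third part, differences are 6, 9, 12, … (increasing by 3 each time): -4, 2, 11, 23, 38, 56 → 77 → 101.
So the next two triples are [77 : r : 77] and [89 : u : 101].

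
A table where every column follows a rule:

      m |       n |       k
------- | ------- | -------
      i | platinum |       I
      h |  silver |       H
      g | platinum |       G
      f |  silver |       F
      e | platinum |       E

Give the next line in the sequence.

d  silver  D

Column m: letters move back 1 place in the alphabet; i, h, g, f, e → d.
Column n — alternates platinum ↔ silver: platinum, silver, platinum, silver, platinum → silver.
Column k: letters move back 1 place in the alphabet; I, H, G, F, E → D.
Combining the parts gives d  silver  D.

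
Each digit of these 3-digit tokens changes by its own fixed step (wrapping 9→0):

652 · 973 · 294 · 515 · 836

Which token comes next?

For the first digit, +3 each step, mod 10: 6, 9, 2, 5, 8 → 1.
For the second digit, +2 each step, mod 10: 5, 7, 9, 1, 3 → 5.
Third digit — +1 each step, mod 10: 2, 3, 4, 5, 6 → 7.
Combining the parts gives 157.

157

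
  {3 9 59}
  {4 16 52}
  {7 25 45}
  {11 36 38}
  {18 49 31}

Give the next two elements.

For the first part, each term is the sum of the two before it: 3, 4, 7, 11, 18 → 29 → 47.
Second part goes 9, 16, 25, 36, 49 → 64 → 81 (perfect squares: 3², 4², 5², …).
Third part: −7 each step; 59, 52, 45, 38, 31 → 24 → 17.
Putting the parts together: {29 64 24} and then {47 81 17}.

{29 64 24}, {47 81 17}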